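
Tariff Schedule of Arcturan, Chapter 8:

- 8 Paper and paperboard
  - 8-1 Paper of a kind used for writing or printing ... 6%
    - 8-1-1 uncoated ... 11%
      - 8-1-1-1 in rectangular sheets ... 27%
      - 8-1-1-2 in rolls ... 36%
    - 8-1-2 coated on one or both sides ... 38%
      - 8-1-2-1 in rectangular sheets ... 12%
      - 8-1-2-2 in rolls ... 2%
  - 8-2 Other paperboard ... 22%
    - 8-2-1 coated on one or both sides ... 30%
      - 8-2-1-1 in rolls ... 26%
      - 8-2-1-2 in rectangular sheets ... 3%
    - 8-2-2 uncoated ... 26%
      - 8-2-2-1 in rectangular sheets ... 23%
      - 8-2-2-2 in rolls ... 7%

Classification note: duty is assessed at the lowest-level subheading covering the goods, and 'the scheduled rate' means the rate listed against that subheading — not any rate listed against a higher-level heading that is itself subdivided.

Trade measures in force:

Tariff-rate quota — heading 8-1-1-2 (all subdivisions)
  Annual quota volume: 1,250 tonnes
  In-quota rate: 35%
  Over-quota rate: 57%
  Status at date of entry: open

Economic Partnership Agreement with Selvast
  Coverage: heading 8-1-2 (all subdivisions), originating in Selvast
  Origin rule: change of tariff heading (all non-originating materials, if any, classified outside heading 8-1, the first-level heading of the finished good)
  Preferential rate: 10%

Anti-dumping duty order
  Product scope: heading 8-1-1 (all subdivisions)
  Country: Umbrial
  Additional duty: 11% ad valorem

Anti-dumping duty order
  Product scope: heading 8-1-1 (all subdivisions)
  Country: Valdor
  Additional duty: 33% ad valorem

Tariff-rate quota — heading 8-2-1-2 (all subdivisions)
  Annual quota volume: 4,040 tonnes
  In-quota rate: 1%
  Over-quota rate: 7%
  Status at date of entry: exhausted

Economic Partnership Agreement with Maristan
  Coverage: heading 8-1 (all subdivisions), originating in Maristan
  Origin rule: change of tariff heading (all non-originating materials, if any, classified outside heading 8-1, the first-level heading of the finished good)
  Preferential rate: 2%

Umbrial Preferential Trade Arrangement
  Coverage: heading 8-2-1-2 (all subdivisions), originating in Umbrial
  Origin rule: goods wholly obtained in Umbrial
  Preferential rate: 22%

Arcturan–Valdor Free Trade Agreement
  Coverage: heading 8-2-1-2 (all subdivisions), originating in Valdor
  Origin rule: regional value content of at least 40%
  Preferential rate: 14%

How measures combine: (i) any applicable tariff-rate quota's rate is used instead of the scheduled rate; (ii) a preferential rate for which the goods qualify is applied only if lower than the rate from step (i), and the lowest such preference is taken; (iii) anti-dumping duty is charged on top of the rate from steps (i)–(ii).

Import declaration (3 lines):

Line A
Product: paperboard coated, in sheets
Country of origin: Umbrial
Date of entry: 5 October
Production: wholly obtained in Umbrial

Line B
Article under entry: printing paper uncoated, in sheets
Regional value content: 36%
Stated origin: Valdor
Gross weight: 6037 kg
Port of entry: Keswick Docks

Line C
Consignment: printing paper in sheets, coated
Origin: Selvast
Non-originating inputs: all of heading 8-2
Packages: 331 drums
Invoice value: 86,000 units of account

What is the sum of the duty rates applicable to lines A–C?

77%

Line A: paperboard → 8-2; coated → 8-2-1; in sheets → 8-2-1-2. Scheduled 3%. quota on 8-2-1-2 exhausted → over-quota 7%; Umbrial agreement on 8-2-1-2: wholly obtained → 22% available; preference 22% not lower than 7% → no reduction. → 7%.
Line B: printing paper → 8-1; uncoated → 8-1-1; in sheets → 8-1-1-1. Scheduled 27%. Valdor agreement on 8-2-1-2: 8-1-1-1 not covered; anti-dumping (Valdor, 8-1-1): +33%; total 27% + 33% = 60%. → 60%.
Line C: printing paper → 8-1; coated → 8-1-2; in sheets → 8-1-2-1. Scheduled 12%. Selvast agreement on 8-1-2: CTH met → 10% available; preferential 10%. → 10%.
Sum: 7% + 60% + 10% = 77%.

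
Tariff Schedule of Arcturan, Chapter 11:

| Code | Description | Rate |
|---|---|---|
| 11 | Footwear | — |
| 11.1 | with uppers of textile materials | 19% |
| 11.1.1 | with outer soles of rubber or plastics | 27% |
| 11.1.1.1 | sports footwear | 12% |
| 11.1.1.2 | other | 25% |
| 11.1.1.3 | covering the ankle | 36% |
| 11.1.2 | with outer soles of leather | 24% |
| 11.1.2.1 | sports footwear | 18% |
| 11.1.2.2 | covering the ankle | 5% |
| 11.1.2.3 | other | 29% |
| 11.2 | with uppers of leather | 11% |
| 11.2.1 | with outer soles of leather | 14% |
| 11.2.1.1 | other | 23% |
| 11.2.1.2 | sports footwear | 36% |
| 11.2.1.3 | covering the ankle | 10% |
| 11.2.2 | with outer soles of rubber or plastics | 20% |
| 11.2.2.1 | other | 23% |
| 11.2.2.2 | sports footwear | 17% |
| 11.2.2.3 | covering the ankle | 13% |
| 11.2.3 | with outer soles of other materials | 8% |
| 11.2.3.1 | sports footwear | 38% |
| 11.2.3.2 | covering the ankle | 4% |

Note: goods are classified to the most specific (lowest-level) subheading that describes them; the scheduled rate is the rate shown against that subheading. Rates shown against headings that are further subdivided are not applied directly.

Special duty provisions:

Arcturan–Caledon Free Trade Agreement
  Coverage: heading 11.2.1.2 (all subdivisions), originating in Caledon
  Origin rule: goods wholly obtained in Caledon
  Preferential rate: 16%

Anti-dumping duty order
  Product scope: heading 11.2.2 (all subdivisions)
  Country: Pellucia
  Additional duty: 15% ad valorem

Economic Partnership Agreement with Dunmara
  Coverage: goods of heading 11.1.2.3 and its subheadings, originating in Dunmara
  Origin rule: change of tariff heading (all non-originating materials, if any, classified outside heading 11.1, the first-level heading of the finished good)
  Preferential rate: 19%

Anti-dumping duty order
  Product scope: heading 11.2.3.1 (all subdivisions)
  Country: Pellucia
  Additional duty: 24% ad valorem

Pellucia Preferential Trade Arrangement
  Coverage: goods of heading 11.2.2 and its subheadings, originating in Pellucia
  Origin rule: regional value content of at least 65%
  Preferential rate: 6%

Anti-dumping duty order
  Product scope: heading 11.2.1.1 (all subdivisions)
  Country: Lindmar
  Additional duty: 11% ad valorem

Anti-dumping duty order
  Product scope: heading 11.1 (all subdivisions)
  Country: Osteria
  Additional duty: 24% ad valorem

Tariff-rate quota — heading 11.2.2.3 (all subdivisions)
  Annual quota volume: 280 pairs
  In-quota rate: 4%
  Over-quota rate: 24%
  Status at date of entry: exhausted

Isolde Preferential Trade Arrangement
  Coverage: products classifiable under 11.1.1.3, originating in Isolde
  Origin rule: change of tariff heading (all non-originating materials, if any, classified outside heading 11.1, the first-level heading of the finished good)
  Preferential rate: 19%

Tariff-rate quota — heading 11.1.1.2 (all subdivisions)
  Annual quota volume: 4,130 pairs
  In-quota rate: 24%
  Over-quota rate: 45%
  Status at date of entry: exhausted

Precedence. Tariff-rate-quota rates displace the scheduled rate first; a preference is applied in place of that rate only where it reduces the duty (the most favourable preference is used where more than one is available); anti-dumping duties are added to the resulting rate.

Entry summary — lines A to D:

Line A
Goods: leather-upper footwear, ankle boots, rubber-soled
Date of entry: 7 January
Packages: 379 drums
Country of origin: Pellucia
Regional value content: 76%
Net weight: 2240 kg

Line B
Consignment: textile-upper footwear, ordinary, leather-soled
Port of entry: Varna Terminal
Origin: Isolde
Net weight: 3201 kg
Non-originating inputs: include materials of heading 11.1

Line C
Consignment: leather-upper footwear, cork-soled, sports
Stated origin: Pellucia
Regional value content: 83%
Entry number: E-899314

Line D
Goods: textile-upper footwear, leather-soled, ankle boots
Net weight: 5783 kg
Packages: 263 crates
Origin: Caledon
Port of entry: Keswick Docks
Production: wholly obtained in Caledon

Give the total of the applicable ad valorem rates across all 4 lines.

117%

Line A: leather-upper → 11.2; rubber-soled → 11.2.2; ankle boots → 11.2.2.3. Scheduled 13%. quota on 11.2.2.3 exhausted → over-quota 24%; Pellucia agreement on 11.2.2: RVC ≥ 65% → 6% available; preferential 6%; anti-dumping (Pellucia, 11.2.2): +15%; total 6% + 15% = 21%. → 21%.
Line B: textile-upper → 11.1; leather-soled → 11.1.2; ordinary → 11.1.2.3. Scheduled 29%. Isolde agreement on 11.1.1.3: 11.1.2.3 not covered. → 29%.
Line C: leather-upper → 11.2; cork-soled → 11.2.3; sports → 11.2.3.1. Scheduled 38%. Pellucia agreement on 11.2.2: 11.2.3.1 not covered; anti-dumping (Pellucia, 11.2.3.1): +24%; total 38% + 24% = 62%. → 62%.
Line D: textile-upper → 11.1; leather-soled → 11.1.2; ankle boots → 11.1.2.2. Scheduled 5%. Caledon agreement on 11.2.1.2: 11.1.2.2 not covered. → 5%.
Sum: 21% + 29% + 62% + 5% = 117%.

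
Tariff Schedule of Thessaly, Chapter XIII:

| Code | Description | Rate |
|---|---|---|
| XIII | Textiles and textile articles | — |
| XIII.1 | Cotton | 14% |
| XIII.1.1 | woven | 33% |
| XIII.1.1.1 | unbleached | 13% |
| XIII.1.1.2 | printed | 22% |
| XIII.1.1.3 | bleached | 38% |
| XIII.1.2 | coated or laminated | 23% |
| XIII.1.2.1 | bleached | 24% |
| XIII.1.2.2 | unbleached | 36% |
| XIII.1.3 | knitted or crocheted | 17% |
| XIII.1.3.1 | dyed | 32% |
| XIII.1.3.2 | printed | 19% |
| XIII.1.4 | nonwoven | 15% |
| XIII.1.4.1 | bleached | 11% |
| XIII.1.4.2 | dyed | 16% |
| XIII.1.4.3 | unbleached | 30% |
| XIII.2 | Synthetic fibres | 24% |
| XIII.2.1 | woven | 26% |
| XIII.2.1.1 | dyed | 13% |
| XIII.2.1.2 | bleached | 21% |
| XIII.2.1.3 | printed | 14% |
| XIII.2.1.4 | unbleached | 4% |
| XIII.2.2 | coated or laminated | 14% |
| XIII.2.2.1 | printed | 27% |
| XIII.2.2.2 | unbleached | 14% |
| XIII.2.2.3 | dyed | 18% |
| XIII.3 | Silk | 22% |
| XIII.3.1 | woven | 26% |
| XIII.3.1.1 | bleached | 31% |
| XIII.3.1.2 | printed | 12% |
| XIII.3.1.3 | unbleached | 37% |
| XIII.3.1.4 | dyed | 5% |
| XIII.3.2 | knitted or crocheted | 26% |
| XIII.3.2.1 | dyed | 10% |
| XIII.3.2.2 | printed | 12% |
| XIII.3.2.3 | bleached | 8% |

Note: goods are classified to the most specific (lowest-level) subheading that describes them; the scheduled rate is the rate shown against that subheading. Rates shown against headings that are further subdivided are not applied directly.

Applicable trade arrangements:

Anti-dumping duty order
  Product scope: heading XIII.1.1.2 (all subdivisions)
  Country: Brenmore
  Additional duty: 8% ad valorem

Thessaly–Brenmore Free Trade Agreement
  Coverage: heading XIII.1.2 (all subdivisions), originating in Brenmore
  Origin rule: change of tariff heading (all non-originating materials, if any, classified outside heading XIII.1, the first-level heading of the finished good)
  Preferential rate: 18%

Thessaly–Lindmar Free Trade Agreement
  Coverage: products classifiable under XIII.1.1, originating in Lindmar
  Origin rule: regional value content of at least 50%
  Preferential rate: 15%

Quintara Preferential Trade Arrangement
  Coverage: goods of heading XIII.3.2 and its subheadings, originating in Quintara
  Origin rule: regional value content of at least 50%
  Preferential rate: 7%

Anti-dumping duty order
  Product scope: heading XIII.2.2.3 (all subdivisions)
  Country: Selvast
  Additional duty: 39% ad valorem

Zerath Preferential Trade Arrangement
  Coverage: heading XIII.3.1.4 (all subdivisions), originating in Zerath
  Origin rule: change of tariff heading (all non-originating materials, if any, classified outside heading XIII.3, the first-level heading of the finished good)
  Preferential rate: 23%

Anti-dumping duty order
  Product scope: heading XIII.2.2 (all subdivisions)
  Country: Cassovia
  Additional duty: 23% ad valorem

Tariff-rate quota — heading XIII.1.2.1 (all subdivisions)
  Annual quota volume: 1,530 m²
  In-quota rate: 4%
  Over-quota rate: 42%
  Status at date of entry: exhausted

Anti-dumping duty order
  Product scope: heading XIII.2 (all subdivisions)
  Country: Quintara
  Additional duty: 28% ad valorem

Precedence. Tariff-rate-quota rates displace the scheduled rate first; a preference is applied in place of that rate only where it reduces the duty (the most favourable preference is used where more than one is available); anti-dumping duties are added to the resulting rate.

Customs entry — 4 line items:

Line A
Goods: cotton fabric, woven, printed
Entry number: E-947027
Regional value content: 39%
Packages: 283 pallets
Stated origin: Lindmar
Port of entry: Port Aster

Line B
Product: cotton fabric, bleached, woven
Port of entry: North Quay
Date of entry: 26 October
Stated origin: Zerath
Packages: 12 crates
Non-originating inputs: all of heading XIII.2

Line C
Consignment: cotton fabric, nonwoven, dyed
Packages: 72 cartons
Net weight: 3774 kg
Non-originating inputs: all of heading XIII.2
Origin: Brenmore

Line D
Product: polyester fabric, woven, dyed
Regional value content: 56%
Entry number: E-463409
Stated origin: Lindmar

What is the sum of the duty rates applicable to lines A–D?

89%

Line A: cotton → XIII.1; woven → XIII.1.1; printed → XIII.1.1.2. Scheduled 22%. Lindmar agreement on XIII.1.1: RVC < 50%. → 22%.
Line B: cotton → XIII.1; woven → XIII.1.1; bleached → XIII.1.1.3. Scheduled 38%. Zerath agreement on XIII.3.1.4: XIII.1.1.3 not covered. → 38%.
Line C: cotton → XIII.1; nonwoven → XIII.1.4; dyed → XIII.1.4.2. Scheduled 16%. Brenmore agreement on XIII.1.2: XIII.1.4.2 not covered. → 16%.
Line D: polyester → XIII.2; woven → XIII.2.1; dyed → XIII.2.1.1. Scheduled 13%. Lindmar agreement on XIII.1.1: XIII.2.1.1 not covered. → 13%.
Sum: 22% + 38% + 16% + 13% = 89%.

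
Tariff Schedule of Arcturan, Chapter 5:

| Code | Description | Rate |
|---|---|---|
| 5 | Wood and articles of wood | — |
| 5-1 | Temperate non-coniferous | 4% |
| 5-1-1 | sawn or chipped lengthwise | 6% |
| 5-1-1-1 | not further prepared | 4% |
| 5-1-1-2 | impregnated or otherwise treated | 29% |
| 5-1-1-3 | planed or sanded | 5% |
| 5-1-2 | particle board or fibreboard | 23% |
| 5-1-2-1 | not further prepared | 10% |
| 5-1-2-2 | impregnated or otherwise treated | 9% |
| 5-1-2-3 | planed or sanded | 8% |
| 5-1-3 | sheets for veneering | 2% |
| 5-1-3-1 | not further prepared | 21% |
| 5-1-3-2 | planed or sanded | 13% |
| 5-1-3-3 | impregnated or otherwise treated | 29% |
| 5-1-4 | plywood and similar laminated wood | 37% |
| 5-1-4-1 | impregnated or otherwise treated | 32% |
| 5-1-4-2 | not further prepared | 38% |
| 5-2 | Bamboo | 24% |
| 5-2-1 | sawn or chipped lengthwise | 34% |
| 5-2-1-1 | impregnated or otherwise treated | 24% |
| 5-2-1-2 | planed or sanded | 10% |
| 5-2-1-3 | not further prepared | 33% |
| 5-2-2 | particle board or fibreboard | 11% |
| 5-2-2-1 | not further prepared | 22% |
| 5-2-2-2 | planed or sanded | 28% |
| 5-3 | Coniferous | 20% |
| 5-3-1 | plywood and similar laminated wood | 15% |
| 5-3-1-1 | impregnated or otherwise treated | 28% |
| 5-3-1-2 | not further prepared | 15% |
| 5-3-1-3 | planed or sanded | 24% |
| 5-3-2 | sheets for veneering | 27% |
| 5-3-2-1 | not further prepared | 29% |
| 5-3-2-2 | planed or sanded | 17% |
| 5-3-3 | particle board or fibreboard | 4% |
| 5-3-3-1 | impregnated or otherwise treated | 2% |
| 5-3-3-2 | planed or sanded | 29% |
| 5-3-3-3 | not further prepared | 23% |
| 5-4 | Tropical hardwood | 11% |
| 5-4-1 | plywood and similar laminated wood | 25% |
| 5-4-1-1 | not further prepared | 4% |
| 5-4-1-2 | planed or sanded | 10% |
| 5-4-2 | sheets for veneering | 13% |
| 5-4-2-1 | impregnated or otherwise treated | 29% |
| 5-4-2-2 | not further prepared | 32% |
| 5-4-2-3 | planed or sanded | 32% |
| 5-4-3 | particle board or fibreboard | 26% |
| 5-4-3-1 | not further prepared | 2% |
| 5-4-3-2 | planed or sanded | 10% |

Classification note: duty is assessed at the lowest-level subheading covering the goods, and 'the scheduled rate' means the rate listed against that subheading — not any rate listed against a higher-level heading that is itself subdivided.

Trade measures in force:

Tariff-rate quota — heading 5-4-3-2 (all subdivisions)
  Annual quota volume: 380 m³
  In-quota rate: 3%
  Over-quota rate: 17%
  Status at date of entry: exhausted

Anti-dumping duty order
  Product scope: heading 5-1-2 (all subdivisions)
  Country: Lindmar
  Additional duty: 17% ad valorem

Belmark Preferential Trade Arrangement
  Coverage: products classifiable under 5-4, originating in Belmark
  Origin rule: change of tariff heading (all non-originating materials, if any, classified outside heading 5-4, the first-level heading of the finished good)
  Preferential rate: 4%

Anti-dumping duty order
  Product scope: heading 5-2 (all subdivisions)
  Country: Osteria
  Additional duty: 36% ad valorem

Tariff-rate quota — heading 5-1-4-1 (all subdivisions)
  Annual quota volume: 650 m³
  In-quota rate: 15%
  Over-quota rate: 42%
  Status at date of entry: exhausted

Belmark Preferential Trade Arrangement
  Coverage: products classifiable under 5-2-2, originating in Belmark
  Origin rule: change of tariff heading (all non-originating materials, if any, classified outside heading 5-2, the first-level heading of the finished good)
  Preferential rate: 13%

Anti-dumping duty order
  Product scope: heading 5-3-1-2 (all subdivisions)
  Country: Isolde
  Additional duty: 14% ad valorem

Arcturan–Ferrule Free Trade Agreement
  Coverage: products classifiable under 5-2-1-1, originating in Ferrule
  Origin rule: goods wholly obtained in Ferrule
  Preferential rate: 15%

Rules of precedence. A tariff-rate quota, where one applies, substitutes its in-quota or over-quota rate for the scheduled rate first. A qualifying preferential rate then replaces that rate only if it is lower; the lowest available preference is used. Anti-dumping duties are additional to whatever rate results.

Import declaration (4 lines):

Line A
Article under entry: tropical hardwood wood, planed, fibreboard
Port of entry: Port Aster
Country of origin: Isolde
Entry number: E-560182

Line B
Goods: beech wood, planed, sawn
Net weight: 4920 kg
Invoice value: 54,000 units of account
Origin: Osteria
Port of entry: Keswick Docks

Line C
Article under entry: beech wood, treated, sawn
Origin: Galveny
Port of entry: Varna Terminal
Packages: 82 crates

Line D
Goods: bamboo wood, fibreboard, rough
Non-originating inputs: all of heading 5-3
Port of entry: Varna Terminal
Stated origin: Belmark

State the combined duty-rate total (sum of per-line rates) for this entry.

64%

Line A: tropical hardwood → 5-4; fibreboard → 5-4-3; planed → 5-4-3-2. Scheduled 10%. quota on 5-4-3-2 exhausted → over-quota 17%. → 17%.
Line B: beech → 5-1; sawn → 5-1-1; planed → 5-1-1-3. Scheduled 5%. No special measure applies. → 5%.
Line C: beech → 5-1; sawn → 5-1-1; treated → 5-1-1-2. Scheduled 29%. No special measure applies. → 29%.
Line D: bamboo → 5-2; fibreboard → 5-2-2; rough → 5-2-2-1. Scheduled 22%. Belmark agreement on 5-4: 5-2-2-1 not covered; Belmark agreement on 5-2-2: CTH met → 13% available; preferential 13%. → 13%.
Sum: 17% + 5% + 29% + 13% = 64%.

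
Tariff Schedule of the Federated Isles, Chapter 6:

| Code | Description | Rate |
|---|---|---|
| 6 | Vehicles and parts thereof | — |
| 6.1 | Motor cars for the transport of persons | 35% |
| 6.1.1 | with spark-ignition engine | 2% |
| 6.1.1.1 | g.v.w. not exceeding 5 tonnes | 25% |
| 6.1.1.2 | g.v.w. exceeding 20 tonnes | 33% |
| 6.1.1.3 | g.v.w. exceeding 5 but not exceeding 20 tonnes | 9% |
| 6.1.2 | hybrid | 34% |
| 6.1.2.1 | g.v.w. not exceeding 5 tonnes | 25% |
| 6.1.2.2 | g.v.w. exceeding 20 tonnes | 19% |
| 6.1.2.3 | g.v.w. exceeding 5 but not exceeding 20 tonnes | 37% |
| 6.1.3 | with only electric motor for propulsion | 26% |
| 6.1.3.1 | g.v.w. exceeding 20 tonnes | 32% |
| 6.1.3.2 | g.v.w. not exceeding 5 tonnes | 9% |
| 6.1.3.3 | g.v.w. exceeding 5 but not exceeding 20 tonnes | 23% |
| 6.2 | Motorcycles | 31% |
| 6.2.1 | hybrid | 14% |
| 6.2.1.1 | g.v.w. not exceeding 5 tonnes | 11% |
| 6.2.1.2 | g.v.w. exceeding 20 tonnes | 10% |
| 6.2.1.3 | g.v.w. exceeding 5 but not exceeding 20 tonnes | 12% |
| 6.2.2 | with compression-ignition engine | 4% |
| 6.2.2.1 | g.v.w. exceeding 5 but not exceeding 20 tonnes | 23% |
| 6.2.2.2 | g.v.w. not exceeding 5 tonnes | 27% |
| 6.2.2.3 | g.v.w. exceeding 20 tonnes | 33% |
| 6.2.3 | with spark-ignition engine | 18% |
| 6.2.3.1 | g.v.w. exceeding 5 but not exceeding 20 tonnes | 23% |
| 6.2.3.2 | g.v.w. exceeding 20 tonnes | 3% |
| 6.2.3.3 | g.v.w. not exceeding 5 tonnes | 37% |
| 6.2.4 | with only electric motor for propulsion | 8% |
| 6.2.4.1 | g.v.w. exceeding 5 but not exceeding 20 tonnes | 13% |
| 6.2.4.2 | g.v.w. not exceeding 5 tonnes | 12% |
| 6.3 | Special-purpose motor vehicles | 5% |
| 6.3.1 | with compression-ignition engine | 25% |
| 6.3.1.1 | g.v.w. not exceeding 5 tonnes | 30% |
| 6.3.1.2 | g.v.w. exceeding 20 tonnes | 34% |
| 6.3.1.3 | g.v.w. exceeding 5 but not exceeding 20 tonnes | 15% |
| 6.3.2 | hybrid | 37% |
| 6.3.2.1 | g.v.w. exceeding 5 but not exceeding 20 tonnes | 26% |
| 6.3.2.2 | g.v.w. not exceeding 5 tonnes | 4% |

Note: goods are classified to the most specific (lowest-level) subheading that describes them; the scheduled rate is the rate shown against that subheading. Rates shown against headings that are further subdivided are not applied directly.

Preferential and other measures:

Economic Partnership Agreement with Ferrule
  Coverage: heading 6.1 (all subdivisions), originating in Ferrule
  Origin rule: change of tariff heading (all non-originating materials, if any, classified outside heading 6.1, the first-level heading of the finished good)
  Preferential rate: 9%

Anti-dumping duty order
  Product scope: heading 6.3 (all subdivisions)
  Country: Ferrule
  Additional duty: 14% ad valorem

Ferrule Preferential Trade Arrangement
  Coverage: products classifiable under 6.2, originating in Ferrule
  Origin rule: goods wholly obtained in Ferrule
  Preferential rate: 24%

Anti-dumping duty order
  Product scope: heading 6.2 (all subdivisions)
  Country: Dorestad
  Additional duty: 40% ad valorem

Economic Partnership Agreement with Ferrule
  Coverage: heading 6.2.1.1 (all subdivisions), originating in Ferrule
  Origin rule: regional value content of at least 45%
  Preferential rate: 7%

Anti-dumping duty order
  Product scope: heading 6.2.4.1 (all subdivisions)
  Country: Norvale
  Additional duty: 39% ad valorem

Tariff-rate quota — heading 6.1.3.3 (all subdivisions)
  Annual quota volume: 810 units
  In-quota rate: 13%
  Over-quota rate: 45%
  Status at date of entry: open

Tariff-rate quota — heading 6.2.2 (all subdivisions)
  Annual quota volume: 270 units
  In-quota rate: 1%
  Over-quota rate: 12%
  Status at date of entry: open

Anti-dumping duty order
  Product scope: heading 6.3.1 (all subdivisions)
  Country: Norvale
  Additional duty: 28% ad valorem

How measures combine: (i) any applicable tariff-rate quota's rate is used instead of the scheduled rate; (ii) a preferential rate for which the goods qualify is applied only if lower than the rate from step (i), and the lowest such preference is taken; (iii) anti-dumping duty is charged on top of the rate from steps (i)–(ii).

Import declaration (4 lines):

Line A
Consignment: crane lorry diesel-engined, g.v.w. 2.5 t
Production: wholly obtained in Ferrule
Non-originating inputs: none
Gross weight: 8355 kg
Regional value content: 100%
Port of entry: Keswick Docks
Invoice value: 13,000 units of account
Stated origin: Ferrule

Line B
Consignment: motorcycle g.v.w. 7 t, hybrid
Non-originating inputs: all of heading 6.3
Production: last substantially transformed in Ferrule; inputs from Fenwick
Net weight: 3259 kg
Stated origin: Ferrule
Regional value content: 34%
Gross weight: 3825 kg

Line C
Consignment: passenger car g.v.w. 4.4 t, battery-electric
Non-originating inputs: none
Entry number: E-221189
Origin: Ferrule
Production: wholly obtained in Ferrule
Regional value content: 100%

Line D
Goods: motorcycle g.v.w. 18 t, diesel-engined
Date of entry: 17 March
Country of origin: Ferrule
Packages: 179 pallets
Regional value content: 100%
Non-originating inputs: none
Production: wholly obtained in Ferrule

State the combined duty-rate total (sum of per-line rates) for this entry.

66%

Line A: crane lorry → 6.3; diesel-engined → 6.3.1; g.v.w. 2.5 t → 6.3.1.1. Scheduled 30%. Ferrule agreement on 6.1: 6.3.1.1 not covered; Ferrule agreement on 6.2: 6.3.1.1 not covered; Ferrule agreement on 6.2.1.1: 6.3.1.1 not covered; anti-dumping (Ferrule, 6.3): +14%; total 30% + 14% = 44%. → 44%.
Line B: motorcycle → 6.2; hybrid → 6.2.1; g.v.w. 7 t → 6.2.1.3. Scheduled 12%. Ferrule agreement on 6.1: 6.2.1.3 not covered; Ferrule agreement on 6.2: not wholly obtained; Ferrule agreement on 6.2.1.1: 6.2.1.3 not covered. → 12%.
Line C: passenger car → 6.1; battery-electric → 6.1.3; g.v.w. 4.4 t → 6.1.3.2. Scheduled 9%. Ferrule agreement on 6.1: CTH met → 9% available; Ferrule agreement on 6.2: 6.1.3.2 not covered; Ferrule agreement on 6.2.1.1: 6.1.3.2 not covered; preference 9% not lower than 9% → no reduction. → 9%.
Line D: motorcycle → 6.2; diesel-engined → 6.2.2; g.v.w. 18 t → 6.2.2.1. Scheduled 23%. quota on 6.2.2 open → in-quota 1%; Ferrule agreement on 6.1: 6.2.2.1 not covered; Ferrule agreement on 6.2: wholly obtained → 24% available; Ferrule agreement on 6.2.1.1: 6.2.2.1 not covered; preference 24% not lower than 1% → no reduction. → 1%.
Sum: 44% + 12% + 9% + 1% = 66%.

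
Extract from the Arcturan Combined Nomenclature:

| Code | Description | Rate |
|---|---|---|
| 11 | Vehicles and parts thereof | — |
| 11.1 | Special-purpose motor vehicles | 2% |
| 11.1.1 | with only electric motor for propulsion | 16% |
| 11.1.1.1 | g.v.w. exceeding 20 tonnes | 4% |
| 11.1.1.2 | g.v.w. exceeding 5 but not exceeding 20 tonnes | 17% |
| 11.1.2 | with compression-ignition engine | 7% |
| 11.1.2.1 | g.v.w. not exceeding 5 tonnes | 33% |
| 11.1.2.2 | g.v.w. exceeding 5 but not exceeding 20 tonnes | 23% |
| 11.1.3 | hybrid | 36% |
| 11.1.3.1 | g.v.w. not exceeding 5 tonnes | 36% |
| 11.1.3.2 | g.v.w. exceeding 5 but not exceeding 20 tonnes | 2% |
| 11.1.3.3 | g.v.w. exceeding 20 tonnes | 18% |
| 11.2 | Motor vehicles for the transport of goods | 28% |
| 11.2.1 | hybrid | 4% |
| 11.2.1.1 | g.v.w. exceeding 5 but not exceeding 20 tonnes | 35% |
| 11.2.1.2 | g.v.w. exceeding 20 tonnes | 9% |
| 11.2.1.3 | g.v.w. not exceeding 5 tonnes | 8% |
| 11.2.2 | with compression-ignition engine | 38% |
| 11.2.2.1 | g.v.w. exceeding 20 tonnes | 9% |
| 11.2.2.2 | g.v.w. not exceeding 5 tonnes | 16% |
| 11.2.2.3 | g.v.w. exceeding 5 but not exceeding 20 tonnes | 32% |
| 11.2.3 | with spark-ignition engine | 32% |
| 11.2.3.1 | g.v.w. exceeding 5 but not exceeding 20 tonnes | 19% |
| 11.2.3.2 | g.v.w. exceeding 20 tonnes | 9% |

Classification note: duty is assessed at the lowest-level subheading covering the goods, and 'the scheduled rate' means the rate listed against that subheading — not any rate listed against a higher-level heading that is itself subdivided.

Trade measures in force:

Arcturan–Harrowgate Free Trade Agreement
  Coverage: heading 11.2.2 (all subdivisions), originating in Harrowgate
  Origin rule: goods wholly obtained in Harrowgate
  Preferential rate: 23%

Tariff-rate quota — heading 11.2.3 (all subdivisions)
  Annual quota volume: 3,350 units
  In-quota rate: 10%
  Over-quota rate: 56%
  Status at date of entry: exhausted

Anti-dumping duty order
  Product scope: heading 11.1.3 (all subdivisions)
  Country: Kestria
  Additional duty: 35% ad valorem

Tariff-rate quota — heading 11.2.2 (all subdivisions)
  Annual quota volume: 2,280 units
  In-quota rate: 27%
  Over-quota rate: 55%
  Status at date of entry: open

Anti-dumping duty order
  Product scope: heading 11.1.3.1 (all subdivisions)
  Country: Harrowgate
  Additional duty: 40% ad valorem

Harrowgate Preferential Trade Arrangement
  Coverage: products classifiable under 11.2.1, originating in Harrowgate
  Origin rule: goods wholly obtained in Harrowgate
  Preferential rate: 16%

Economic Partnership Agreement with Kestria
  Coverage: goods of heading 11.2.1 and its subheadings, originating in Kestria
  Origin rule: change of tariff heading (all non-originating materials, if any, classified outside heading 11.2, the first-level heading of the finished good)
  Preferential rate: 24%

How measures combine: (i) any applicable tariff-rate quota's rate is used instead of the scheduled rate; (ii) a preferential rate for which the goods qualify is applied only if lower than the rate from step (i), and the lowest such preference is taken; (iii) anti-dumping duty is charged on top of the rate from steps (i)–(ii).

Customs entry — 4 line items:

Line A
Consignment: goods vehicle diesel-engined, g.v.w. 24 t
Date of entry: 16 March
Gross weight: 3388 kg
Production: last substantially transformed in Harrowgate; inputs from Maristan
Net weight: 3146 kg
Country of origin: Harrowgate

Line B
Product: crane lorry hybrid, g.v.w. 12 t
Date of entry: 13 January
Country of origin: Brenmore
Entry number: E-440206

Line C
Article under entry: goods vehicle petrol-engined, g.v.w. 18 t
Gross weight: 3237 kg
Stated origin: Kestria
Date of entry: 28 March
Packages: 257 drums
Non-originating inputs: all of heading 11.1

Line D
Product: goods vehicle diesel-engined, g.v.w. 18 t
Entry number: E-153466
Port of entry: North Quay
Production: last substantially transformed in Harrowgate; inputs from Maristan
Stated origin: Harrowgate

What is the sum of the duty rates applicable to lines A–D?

Line A: goods vehicle → 11.2; diesel-engined → 11.2.2; g.v.w. 24 t → 11.2.2.1. Scheduled 9%. quota on 11.2.2 open → in-quota 27%; Harrowgate agreement on 11.2.2: not wholly obtained; Harrowgate agreement on 11.2.1: 11.2.2.1 not covered. → 27%.
Line B: crane lorry → 11.1; hybrid → 11.1.3; g.v.w. 12 t → 11.1.3.2. Scheduled 2%. No special measure applies. → 2%.
Line C: goods vehicle → 11.2; petrol-engined → 11.2.3; g.v.w. 18 t → 11.2.3.1. Scheduled 19%. quota on 11.2.3 exhausted → over-quota 56%; Kestria agreement on 11.2.1: 11.2.3.1 not covered. → 56%.
Line D: goods vehicle → 11.2; diesel-engined → 11.2.2; g.v.w. 18 t → 11.2.2.3. Scheduled 32%. quota on 11.2.2 open → in-quota 27%; Harrowgate agreement on 11.2.2: not wholly obtained; Harrowgate agreement on 11.2.1: 11.2.2.3 not covered. → 27%.
Sum: 27% + 2% + 56% + 27% = 112%.

112%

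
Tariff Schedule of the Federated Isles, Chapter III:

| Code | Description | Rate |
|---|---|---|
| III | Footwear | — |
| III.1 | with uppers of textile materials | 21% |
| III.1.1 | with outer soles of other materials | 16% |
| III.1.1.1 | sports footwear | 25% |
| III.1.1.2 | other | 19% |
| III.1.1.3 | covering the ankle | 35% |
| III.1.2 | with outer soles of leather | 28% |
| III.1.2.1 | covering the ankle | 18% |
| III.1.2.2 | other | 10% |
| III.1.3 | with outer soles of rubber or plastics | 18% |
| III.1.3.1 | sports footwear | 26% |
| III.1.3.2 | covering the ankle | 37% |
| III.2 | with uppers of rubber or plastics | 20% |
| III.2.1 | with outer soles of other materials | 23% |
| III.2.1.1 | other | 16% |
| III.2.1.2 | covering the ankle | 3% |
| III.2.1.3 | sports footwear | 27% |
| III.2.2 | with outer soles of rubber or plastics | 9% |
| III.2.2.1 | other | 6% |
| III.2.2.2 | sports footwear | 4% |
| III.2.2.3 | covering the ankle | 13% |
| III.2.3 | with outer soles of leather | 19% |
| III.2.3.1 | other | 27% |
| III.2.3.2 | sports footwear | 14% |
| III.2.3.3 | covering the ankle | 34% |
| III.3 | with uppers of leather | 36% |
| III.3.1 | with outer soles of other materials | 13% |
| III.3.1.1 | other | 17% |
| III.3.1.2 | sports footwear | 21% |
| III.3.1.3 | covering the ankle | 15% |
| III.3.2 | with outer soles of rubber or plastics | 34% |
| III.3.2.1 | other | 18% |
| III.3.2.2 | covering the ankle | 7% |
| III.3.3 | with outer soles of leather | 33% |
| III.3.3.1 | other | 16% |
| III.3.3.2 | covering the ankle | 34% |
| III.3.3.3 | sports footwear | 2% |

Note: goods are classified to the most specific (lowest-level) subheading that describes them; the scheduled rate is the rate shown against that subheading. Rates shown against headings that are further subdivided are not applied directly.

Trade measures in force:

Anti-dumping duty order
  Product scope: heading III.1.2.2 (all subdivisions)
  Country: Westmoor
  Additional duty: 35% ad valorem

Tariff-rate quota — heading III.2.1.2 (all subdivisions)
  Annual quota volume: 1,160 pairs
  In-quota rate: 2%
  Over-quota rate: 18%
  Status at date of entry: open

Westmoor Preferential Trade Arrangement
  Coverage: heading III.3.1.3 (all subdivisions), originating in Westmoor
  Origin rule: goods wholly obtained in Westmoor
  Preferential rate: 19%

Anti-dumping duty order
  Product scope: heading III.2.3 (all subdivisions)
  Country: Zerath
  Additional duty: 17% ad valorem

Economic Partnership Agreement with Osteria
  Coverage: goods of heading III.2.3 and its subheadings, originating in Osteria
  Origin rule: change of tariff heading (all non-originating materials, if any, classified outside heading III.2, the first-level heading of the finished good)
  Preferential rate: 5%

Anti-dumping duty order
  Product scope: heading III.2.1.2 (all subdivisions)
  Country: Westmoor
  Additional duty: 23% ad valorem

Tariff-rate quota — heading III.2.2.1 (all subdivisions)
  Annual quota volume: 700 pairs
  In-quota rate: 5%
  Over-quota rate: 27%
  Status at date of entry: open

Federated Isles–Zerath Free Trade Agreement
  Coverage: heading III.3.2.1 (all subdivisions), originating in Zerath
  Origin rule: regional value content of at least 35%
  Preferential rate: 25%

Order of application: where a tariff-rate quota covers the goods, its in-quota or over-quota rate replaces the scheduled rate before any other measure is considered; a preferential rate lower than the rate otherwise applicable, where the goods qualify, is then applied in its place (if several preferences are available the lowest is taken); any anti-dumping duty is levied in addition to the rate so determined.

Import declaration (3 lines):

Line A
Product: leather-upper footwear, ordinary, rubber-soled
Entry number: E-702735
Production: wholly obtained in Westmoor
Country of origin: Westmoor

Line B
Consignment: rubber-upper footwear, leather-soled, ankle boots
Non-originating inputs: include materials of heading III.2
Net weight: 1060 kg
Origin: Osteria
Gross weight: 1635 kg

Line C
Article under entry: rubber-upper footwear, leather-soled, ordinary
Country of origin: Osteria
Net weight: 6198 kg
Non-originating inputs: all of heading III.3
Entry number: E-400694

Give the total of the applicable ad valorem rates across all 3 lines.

57%

Line A: leather-upper → III.3; rubber-soled → III.3.2; ordinary → III.3.2.1. Scheduled 18%. Westmoor agreement on III.3.1.3: III.3.2.1 not covered. → 18%.
Line B: rubber-upper → III.2; leather-soled → III.2.3; ankle boots → III.2.3.3. Scheduled 34%. Osteria agreement on III.2.3: CTH not met. → 34%.
Line C: rubber-upper → III.2; leather-soled → III.2.3; ordinary → III.2.3.1. Scheduled 27%. Osteria agreement on III.2.3: CTH met → 5% available; preferential 5%. → 5%.
Sum: 18% + 34% + 5% = 57%.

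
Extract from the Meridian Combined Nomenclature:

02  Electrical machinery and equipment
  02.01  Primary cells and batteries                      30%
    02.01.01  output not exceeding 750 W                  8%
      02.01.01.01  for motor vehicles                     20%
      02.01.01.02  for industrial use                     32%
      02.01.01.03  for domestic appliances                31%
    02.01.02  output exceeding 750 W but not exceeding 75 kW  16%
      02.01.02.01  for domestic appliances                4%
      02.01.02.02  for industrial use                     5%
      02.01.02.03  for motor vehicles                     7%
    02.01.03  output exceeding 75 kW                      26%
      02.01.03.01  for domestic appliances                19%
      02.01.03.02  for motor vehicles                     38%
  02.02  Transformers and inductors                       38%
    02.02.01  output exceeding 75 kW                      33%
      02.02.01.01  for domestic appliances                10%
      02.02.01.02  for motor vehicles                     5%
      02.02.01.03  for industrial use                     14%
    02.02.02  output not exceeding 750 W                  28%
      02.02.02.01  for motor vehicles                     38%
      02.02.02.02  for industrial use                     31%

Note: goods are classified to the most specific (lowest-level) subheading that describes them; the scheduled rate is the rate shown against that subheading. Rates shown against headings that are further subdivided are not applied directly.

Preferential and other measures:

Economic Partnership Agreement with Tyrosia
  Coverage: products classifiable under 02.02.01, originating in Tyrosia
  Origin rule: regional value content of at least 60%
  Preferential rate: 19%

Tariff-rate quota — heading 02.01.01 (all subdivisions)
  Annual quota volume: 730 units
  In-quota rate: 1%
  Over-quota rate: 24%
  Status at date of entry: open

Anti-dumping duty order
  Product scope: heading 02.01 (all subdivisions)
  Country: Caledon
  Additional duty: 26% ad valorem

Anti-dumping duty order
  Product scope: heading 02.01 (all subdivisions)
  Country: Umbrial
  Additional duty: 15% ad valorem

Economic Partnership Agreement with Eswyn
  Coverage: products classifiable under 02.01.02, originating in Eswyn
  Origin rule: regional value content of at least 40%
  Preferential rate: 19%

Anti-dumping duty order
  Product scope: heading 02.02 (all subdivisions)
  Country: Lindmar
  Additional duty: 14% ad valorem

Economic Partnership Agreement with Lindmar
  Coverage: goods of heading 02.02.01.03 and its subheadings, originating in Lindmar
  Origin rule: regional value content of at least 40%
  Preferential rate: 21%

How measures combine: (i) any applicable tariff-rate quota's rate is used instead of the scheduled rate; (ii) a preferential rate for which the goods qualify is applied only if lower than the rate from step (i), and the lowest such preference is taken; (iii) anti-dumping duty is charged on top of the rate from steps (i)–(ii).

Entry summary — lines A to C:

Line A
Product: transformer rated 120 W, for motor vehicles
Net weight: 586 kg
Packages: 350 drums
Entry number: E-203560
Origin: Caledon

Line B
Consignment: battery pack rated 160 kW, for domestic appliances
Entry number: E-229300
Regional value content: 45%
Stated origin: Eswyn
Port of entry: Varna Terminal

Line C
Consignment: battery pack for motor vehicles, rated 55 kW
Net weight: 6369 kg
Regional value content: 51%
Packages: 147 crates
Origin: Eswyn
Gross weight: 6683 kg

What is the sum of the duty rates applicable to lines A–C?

64%

Line A: transformer → 02.02; rated 120 W → 02.02.02; for motor vehicles → 02.02.02.01. Scheduled 38%. No special measure applies. → 38%.
Line B: battery pack → 02.01; rated 160 kW → 02.01.03; for domestic appliances → 02.01.03.01. Scheduled 19%. Eswyn agreement on 02.01.02: 02.01.03.01 not covered. → 19%.
Line C: battery pack → 02.01; rated 55 kW → 02.01.02; for motor vehicles → 02.01.02.03. Scheduled 7%. Eswyn agreement on 02.01.02: RVC ≥ 40% → 19% available; preference 19% not lower than 7% → no reduction. → 7%.
Sum: 38% + 19% + 7% = 64%.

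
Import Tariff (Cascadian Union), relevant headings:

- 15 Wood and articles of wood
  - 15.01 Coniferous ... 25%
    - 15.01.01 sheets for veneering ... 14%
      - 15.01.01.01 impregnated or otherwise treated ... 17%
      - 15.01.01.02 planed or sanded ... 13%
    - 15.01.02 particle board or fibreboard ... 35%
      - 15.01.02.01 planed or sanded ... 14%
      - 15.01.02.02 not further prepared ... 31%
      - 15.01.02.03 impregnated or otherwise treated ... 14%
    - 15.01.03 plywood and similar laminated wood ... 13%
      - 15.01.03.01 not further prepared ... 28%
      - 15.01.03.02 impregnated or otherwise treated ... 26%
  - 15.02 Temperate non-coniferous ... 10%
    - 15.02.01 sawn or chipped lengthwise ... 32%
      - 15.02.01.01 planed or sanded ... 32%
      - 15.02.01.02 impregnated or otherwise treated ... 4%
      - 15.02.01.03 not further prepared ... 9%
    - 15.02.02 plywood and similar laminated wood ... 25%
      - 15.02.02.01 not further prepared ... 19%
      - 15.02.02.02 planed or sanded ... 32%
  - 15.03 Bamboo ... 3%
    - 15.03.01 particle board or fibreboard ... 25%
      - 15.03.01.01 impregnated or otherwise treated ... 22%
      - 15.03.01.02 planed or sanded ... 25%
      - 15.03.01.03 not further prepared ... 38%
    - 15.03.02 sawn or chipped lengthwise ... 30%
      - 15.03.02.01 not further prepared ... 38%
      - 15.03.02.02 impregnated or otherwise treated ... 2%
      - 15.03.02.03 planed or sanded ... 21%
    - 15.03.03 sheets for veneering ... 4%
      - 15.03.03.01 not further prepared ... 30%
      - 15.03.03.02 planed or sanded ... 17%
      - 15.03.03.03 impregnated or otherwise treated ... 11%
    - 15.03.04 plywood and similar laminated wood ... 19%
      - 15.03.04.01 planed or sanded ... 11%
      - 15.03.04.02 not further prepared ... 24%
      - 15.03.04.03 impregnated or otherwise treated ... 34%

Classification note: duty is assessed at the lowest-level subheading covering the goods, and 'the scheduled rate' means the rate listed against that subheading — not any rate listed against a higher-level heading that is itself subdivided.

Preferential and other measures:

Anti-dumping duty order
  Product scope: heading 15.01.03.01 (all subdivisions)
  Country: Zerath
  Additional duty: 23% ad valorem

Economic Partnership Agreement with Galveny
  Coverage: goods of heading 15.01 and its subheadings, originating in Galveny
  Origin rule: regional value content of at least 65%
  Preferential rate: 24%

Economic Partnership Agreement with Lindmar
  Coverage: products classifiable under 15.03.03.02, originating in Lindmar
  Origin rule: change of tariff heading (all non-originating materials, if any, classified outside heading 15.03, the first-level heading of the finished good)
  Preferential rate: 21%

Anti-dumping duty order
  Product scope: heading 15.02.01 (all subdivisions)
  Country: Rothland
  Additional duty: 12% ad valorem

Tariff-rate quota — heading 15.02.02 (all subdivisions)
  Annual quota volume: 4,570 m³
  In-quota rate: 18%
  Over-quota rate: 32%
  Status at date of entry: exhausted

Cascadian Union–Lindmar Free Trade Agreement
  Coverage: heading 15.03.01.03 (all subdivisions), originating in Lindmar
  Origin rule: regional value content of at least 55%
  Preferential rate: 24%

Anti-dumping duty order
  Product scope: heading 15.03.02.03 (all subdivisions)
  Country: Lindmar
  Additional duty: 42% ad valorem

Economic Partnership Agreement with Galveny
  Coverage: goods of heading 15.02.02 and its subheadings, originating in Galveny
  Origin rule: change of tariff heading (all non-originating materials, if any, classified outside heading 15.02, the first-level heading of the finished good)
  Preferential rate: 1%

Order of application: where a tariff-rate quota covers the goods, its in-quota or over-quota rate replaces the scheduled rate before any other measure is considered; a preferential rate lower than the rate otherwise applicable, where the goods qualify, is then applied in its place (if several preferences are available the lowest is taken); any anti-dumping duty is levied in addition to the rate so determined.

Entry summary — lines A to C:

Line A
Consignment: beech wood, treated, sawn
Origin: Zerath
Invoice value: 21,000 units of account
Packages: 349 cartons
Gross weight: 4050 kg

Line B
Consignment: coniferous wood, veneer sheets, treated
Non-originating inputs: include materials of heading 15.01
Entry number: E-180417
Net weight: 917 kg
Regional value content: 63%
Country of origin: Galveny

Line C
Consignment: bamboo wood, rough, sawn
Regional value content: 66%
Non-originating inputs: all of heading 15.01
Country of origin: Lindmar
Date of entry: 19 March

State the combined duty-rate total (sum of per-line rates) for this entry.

Line A: beech → 15.02; sawn → 15.02.01; treated → 15.02.01.02. Scheduled 4%. No special measure applies. → 4%.
Line B: coniferous → 15.01; veneer sheets → 15.01.01; treated → 15.01.01.01. Scheduled 17%. Galveny agreement on 15.01: RVC < 65%; Galveny agreement on 15.02.02: 15.01.01.01 not covered. → 17%.
Line C: bamboo → 15.03; sawn → 15.03.02; rough → 15.03.02.01. Scheduled 38%. Lindmar agreement on 15.03.03.02: 15.03.02.01 not covered; Lindmar agreement on 15.03.01.03: 15.03.02.01 not covered. → 38%.
Sum: 4% + 17% + 38% = 59%.

59%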